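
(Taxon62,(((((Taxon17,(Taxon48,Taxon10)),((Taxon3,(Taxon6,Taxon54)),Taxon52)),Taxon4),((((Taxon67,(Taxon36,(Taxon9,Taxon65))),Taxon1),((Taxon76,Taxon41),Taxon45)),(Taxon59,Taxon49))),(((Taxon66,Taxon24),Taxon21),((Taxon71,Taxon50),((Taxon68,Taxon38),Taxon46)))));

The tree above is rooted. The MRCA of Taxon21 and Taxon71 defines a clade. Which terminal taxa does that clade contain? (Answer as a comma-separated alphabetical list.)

Taxon21, Taxon24, Taxon38, Taxon46, Taxon50, Taxon66, Taxon68, Taxon71

Tracing Taxon21: it sits inside ((Taxon66,Taxon24),Taxon21).
Tracing Taxon71: it sits inside (Taxon71,Taxon50).
The smallest clade enclosing both is (((Taxon66,Taxon24),Taxon21),((Taxon71,Taxon50),((Taxon68,Taxon38),Taxon46))); the answer is its 8 terminal taxa in alphabetical order.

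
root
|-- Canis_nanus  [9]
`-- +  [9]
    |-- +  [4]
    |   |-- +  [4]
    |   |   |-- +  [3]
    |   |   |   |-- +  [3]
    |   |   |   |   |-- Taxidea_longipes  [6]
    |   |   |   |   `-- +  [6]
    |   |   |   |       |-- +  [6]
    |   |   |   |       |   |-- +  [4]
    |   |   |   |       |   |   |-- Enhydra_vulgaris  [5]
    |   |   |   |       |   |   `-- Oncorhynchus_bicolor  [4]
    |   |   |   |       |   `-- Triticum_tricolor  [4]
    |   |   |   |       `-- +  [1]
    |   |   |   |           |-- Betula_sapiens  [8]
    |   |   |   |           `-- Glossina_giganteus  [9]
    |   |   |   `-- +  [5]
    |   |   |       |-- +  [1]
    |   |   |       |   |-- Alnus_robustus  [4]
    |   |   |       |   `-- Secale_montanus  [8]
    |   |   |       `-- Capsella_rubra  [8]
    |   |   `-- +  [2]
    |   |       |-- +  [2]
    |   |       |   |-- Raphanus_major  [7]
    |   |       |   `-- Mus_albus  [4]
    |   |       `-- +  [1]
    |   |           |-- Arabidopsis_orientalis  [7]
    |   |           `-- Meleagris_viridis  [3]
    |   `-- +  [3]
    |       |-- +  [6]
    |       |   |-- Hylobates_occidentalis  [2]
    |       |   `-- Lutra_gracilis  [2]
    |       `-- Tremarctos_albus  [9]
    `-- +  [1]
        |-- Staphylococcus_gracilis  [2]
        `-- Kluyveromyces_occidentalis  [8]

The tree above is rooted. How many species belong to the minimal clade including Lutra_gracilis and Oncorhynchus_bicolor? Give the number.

The MRCA of Lutra_gracilis and Oncorhynchus_bicolor is the node subtending ((((Taxidea_longipes,(((Enhydra_vulgaris,Oncorhynchus_bicolor),Triticum_tricolor),(Betula_sapiens,Glossina_giganteus))),((Alnus_robustus,Secale_montanus),Capsella_rubra)),((Raphanus_major,Mus_albus),(Arabidopsis_orientalis,Meleagris_viridis))),((Hylobates_occidentalis,Lutra_gracilis),Tremarctos_albus)).
That clade contains 16 terminal taxa: Alnus_robustus, Arabidopsis_orientalis, Betula_sapiens, Capsella_rubra, Enhydra_vulgaris, Glossina_giganteus, Hylobates_occidentalis, Lutra_gracilis, Meleagris_viridis, Mus_albus, Oncorhynchus_bicolor, Raphanus_major, Secale_montanus, Taxidea_longipes, Tremarctos_albus, Triticum_tricolor.

16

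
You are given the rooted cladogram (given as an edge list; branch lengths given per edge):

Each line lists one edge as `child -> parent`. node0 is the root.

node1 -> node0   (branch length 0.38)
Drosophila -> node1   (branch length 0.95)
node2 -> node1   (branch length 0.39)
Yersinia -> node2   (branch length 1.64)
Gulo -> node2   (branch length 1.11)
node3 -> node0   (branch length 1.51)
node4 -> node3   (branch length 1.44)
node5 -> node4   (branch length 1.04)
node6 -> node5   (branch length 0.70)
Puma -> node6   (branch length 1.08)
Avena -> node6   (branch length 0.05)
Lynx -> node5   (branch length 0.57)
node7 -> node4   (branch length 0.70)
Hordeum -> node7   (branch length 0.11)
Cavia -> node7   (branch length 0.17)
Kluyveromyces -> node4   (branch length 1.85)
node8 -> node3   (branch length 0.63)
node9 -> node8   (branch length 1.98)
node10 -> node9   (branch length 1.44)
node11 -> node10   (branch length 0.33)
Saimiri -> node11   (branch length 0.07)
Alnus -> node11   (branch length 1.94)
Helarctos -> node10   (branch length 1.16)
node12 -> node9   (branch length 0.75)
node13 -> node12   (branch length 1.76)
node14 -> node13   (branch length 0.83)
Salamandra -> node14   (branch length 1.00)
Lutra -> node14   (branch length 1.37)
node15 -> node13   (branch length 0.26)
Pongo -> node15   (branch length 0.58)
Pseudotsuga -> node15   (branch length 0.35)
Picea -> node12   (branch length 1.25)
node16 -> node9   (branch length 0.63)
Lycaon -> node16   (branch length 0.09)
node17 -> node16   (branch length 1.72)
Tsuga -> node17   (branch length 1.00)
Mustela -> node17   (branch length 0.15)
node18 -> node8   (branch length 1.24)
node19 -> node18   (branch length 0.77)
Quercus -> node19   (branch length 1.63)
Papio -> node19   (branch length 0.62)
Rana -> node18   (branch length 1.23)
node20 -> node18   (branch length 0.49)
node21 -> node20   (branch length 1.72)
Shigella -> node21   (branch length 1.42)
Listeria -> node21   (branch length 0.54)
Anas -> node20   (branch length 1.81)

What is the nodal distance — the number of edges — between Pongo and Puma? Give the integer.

10

The MRCA of Pongo and Puma is the node subtending ((((Puma,Avena),Lynx),(Hordeum,Cavia),Kluyveromyces),((((Saimiri,Alnus),Helarctos),(((Salamandra,Lutra),(Pongo,Pseudotsuga)),Picea),(Lycaon,(Tsuga,Mustela))),((Quercus,Papio),Rana,((Shigella,Listeria),Anas)))).
From Pongo up to that node: 6 branches. From Puma up to the same node: 4 branches. Total: 6 + 4 = 10.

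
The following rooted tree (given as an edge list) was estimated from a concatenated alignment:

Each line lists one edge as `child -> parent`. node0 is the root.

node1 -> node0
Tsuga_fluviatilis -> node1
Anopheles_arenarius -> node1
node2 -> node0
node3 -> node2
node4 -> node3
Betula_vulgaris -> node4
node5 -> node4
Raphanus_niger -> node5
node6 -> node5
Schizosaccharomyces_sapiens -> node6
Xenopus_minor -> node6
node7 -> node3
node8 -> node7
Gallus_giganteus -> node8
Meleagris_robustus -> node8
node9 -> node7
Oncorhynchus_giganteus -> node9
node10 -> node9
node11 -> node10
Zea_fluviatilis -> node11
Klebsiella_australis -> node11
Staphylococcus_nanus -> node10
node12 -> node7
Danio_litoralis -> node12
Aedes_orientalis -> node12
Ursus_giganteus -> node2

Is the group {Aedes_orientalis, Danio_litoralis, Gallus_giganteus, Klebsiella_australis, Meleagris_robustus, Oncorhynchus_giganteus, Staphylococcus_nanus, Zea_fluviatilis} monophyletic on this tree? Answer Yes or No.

The most recent common ancestor of these taxa subtends ((Gallus_giganteus,Meleagris_robustus),(Oncorhynchus_giganteus,((Zea_fluviatilis,Klebsiella_australis),Staphylococcus_nanus)),(Danio_litoralis,Aedes_orientalis)).
That clade has exactly 8 tips — every listed taxon and nothing else — so the group is monophyletic.

Yes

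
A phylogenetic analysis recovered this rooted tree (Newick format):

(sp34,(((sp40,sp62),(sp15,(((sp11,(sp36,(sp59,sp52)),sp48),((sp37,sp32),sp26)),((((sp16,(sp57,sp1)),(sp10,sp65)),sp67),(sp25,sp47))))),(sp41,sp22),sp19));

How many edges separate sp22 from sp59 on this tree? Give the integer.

10

The MRCA of sp22 and sp59 is the node subtending (((sp40,sp62),(sp15,(((sp11,(sp36,(sp59,sp52)),sp48),((sp37,sp32),sp26)),((((sp16,(sp57,sp1)),(sp10,sp65)),sp67),(sp25,sp47))))),(sp41,sp22),sp19).
From sp22 up to that node: 2 branches. From sp59 up to the same node: 8 branches. Total: 2 + 8 = 10.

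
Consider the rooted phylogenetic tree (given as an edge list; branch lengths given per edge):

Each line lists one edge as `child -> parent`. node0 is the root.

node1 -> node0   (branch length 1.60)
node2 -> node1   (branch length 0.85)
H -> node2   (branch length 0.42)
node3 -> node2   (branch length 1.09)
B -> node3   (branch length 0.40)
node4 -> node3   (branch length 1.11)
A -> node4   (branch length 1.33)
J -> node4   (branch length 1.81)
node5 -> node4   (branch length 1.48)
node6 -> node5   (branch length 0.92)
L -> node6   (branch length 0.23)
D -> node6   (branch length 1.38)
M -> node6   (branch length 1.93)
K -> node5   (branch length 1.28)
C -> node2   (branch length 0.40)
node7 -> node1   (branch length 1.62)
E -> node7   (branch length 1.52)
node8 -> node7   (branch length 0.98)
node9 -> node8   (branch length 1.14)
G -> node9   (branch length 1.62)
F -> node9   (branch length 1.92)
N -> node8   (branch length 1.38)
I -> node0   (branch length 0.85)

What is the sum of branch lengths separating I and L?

8.13

The path runs I → … → MRCA → … → L; the MRCA is the root of the tree.
Branch lengths along that path: 0.85 + 1.60 + 0.85 + 1.09 + 1.11 + 1.48 + 0.92 + 0.23 = 8.13.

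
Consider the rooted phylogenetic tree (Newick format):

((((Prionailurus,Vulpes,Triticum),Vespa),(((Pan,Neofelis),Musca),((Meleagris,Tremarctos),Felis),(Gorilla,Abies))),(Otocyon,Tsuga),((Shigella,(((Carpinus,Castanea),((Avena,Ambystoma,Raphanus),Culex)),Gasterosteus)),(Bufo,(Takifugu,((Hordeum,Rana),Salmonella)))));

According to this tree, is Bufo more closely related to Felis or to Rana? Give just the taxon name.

The MRCA of Bufo and Rana subtends (Bufo,(Takifugu,((Hordeum,Rana),Salmonella))) (5 taxa).
The MRCA of Bufo and Felis is the root, subtending the entire tree (27 taxa).
The first is nested inside the second, so Bufo shares a more recent common ancestor with Rana.

Rana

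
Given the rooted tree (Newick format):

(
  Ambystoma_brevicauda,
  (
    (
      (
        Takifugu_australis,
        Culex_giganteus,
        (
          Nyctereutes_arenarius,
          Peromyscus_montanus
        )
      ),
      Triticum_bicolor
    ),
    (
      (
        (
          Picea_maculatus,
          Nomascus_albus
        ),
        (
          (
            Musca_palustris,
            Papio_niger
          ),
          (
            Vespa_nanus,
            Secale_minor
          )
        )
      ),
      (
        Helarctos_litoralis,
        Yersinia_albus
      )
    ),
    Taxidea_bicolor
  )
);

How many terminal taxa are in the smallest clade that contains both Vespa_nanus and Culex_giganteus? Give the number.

14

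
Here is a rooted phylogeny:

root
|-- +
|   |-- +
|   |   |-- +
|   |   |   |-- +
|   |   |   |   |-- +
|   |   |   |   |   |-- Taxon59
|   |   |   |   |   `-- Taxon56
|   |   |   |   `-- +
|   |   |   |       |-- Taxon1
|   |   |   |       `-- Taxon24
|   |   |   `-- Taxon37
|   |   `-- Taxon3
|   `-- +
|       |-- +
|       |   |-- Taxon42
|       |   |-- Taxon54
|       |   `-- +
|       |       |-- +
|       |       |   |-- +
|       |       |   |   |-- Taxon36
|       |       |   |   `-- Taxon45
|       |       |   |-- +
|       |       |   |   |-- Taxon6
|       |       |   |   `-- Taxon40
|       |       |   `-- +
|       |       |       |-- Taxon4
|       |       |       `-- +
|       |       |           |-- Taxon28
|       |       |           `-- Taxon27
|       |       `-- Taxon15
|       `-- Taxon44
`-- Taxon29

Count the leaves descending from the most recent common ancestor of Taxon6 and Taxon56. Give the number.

17

The MRCA of Taxon6 and Taxon56 is the node subtending (((((Taxon59,Taxon56),(Taxon1,Taxon24)),Taxon37),Taxon3),((Taxon42,Taxon54,(((Taxon36,Taxon45),(Taxon6,Taxon40),(Taxon4,(Taxon28,Taxon27))),Taxon15)),Taxon44)).
That clade contains 17 terminal taxa: Taxon1, Taxon15, Taxon24, Taxon27, Taxon28, Taxon3, Taxon36, Taxon37, Taxon4, Taxon40, Taxon42, Taxon44, Taxon45, Taxon54, Taxon56, Taxon59, Taxon6.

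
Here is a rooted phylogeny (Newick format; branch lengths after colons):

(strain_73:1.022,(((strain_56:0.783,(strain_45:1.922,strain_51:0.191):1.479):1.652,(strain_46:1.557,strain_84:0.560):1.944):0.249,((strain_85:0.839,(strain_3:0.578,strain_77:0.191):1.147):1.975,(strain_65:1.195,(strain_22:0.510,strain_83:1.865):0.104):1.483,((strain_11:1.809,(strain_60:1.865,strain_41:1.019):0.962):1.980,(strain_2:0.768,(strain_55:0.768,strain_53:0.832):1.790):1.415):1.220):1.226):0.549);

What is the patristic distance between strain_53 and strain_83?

8.709

The path runs strain_53 → … → MRCA → … → strain_83; the MRCA is the node subtending ((strain_85,(strain_3,strain_77)),(strain_65,(strain_22,strain_83)),((strain_11,(strain_60,strain_41)),(strain_2,(strain_55,strain_53)))).
Branch lengths along that path: 0.832 + 1.790 + 1.415 + 1.220 + 1.483 + 0.104 + 1.865 = 8.709.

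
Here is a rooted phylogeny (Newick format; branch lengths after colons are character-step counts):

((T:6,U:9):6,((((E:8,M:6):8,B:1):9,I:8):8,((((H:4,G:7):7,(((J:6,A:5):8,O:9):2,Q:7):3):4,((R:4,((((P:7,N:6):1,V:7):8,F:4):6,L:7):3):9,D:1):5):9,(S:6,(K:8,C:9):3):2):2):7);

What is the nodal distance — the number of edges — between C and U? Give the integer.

7

The MRCA of C and U is the root of the tree.
From C up to that node: 5 branches. From U up to the same node: 2 branches. Total: 5 + 2 = 7.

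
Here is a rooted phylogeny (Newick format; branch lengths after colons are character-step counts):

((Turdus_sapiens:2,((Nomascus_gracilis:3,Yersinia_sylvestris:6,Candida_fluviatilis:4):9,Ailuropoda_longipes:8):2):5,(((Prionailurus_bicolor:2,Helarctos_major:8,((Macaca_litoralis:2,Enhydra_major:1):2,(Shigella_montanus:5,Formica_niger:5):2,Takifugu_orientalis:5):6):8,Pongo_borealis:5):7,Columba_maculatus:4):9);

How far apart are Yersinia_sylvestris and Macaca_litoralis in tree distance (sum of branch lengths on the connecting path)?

The path runs Yersinia_sylvestris → … → MRCA → … → Macaca_litoralis; the MRCA is the root of the tree.
Branch lengths along that path: 6 + 9 + 2 + 5 + 9 + 7 + 8 + 6 + 2 + 2 = 56.

56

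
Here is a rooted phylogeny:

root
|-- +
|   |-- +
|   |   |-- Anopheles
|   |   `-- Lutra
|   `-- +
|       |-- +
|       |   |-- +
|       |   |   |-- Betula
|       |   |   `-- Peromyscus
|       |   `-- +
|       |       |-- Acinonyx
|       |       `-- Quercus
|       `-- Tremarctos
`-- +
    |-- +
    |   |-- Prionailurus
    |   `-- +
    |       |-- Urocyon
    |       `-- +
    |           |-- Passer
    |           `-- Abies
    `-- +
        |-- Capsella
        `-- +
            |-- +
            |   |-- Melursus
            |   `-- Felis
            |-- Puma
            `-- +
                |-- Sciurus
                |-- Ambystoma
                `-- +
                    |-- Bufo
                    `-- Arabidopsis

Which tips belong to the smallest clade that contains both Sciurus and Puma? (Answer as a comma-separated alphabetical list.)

Ambystoma, Arabidopsis, Bufo, Felis, Melursus, Puma, Sciurus

Tracing Sciurus: it sits inside (Sciurus,Ambystoma,(Bufo,Arabidopsis)).
Tracing Puma: it sits inside ((Melursus,Felis),Puma,(Sciurus,Ambystoma,(Bufo,Arabidopsis))).
The smallest clade enclosing both is ((Melursus,Felis),Puma,(Sciurus,Ambystoma,(Bufo,Arabidopsis))); the answer is its 7 terminal taxa in alphabetical order.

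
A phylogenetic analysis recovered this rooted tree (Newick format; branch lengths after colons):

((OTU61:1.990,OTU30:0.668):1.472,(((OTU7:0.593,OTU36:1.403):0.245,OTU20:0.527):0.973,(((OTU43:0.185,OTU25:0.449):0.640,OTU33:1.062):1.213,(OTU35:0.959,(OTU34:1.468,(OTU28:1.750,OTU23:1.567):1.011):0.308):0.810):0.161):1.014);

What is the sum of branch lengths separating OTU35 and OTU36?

The path runs OTU35 → … → MRCA → … → OTU36; the MRCA is the node subtending (((OTU7,OTU36),OTU20),(((OTU43,OTU25),OTU33),(OTU35,(OTU34,(OTU28,OTU23))))).
Branch lengths along that path: 0.959 + 0.810 + 0.161 + 0.973 + 0.245 + 1.403 = 4.551.

4.551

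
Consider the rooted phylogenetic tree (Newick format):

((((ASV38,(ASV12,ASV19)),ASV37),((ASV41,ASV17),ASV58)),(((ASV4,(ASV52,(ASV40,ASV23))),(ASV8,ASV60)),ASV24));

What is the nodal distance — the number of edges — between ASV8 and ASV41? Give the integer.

The MRCA of ASV8 and ASV41 is the root of the tree.
From ASV8 up to that node: 4 branches. From ASV41 up to the same node: 4 branches. Total: 4 + 4 = 8.

8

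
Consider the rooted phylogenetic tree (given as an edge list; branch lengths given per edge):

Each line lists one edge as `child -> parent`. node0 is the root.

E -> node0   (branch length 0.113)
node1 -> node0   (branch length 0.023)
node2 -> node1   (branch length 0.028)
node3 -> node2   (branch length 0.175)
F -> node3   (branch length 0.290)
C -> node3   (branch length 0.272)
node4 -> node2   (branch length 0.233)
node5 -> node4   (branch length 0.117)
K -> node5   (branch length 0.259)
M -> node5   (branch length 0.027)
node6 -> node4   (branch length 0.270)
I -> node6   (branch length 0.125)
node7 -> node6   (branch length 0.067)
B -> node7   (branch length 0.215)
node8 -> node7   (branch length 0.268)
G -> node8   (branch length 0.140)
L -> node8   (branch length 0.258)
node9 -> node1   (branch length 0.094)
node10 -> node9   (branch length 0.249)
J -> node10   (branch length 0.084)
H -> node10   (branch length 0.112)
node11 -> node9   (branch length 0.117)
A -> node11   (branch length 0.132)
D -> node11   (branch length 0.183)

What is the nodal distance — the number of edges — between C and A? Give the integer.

6

The MRCA of C and A is the node subtending (((F,C),((K,M),(I,(B,(G,L))))),((J,H),(A,D))).
From C up to that node: 3 branches. From A up to the same node: 3 branches. Total: 3 + 3 = 6.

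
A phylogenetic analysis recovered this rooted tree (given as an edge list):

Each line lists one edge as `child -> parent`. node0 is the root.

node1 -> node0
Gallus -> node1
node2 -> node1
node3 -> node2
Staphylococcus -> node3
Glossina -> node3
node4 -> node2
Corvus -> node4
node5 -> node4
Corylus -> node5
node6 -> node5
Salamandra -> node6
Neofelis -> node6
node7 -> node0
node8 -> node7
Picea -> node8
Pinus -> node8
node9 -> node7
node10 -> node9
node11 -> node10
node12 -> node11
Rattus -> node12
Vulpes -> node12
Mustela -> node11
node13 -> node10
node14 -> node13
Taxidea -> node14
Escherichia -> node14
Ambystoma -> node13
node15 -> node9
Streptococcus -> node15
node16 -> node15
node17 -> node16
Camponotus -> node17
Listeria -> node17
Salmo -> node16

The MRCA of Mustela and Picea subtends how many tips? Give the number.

The MRCA of Mustela and Picea is the node subtending ((Picea,Pinus),((((Rattus,Vulpes),Mustela),((Taxidea,Escherichia),Ambystoma)),(Streptococcus,((Camponotus,Listeria),Salmo)))).
That clade contains 12 terminal taxa: Ambystoma, Camponotus, Escherichia, Listeria, Mustela, Picea, Pinus, Rattus, Salmo, Streptococcus, Taxidea, Vulpes.

12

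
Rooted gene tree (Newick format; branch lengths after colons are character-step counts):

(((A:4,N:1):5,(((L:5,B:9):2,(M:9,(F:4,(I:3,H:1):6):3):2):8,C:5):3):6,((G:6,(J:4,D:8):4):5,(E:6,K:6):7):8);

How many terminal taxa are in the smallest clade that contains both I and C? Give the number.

The MRCA of I and C is the node subtending (((L,B),(M,(F,(I,H)))),C).
That clade contains 7 terminal taxa: B, C, F, H, I, L, M.

7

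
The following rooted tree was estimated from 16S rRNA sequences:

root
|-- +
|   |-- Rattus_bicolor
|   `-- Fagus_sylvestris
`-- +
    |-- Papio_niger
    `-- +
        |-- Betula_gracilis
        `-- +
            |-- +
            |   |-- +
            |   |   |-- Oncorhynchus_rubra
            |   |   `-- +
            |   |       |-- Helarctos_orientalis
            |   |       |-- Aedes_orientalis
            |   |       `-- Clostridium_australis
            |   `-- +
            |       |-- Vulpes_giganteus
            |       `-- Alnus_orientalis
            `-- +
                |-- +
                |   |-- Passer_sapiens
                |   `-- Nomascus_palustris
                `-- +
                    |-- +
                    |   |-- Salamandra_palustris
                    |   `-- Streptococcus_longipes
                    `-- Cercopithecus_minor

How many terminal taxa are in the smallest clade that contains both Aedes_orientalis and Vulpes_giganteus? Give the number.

6

The MRCA of Aedes_orientalis and Vulpes_giganteus is the node subtending ((Oncorhynchus_rubra,(Helarctos_orientalis,Aedes_orientalis,Clostridium_australis)),(Vulpes_giganteus,Alnus_orientalis)).
That clade contains 6 terminal taxa: Aedes_orientalis, Alnus_orientalis, Clostridium_australis, Helarctos_orientalis, Oncorhynchus_rubra, Vulpes_giganteus.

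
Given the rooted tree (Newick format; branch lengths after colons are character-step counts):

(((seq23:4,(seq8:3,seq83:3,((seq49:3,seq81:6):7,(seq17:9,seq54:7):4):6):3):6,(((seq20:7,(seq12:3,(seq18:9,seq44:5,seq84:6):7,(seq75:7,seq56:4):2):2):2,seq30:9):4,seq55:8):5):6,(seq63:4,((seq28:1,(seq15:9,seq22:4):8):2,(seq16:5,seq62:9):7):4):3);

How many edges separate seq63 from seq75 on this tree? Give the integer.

The MRCA of seq63 and seq75 is the root of the tree.
From seq63 up to that node: 2 branches. From seq75 up to the same node: 7 branches. Total: 2 + 7 = 9.

9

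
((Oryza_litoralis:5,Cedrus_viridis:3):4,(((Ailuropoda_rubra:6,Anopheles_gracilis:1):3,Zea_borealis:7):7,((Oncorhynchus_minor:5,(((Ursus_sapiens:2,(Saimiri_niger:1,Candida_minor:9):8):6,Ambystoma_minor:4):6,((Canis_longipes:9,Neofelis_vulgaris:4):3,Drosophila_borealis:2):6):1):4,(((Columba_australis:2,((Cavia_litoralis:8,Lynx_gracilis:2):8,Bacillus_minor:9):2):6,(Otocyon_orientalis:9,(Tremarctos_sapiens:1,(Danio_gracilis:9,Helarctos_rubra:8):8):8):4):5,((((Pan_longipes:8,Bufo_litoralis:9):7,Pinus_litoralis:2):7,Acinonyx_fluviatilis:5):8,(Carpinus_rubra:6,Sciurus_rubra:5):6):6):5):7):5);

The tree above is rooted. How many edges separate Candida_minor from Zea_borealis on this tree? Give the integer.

The MRCA of Candida_minor and Zea_borealis is the node subtending (((Ailuropoda_rubra,Anopheles_gracilis),Zea_borealis),((Oncorhynchus_minor,(((Ursus_sapiens,(Saimiri_niger,Candida_minor)),Ambystoma_minor),((Canis_longipes,Neofelis_vulgaris),Drosophila_borealis))),(((Columba_australis,((Cavia_litoralis,Lynx_gracilis),Bacillus_minor)),(Otocyon_orientalis,(Tremarctos_sapiens,(Danio_gracilis,Helarctos_rubra)))),((((Pan_longipes,Bufo_litoralis),Pinus_litoralis),Acinonyx_fluviatilis),(Carpinus_rubra,Sciurus_rubra))))).
From Candida_minor up to that node: 7 branches. From Zea_borealis up to the same node: 2 branches. Total: 7 + 2 = 9.

9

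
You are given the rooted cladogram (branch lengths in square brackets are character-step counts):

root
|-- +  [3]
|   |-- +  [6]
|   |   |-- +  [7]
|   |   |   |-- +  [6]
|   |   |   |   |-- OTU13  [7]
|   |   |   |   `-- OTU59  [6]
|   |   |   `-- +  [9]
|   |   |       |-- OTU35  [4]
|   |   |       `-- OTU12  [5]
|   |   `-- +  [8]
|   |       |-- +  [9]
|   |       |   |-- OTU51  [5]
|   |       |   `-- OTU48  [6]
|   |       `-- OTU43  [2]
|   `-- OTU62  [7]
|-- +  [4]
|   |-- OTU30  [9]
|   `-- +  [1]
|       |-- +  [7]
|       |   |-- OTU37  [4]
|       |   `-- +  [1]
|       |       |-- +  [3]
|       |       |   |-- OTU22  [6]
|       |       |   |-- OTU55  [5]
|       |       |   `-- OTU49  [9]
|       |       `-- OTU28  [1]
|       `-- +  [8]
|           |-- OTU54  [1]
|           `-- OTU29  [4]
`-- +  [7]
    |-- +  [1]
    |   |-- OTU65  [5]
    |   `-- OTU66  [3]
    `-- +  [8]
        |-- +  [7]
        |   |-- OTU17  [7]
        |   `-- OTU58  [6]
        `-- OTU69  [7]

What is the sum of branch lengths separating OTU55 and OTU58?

49

The path runs OTU55 → … → MRCA → … → OTU58; the MRCA is the root of the tree.
Branch lengths along that path: 5 + 3 + 1 + 7 + 1 + 4 + 7 + 8 + 7 + 6 = 49.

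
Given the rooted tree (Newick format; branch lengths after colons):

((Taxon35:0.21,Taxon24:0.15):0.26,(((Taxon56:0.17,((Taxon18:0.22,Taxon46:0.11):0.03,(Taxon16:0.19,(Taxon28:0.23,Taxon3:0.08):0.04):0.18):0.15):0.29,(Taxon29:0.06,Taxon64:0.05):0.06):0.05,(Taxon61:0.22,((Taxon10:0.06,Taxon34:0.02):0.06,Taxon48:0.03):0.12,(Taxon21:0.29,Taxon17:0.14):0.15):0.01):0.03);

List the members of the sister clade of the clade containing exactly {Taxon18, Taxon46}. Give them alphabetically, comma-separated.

Taxon16, Taxon28, Taxon3

The clade containing exactly {Taxon18, Taxon46} attaches to the tree at the node subtending ((Taxon18,Taxon46),(Taxon16,(Taxon28,Taxon3))).
The other lineage descending from that same node — the sister group — is (Taxon16,(Taxon28,Taxon3)); its 3 tips in alphabetical order are the answer.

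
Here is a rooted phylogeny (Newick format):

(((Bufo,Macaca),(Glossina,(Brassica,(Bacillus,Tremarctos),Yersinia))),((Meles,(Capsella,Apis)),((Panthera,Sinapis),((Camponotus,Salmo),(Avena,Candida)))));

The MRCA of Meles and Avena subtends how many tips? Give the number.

9

The MRCA of Meles and Avena is the node subtending ((Meles,(Capsella,Apis)),((Panthera,Sinapis),((Camponotus,Salmo),(Avena,Candida)))).
That clade contains 9 terminal taxa: Apis, Avena, Camponotus, Candida, Capsella, Meles, Panthera, Salmo, Sinapis.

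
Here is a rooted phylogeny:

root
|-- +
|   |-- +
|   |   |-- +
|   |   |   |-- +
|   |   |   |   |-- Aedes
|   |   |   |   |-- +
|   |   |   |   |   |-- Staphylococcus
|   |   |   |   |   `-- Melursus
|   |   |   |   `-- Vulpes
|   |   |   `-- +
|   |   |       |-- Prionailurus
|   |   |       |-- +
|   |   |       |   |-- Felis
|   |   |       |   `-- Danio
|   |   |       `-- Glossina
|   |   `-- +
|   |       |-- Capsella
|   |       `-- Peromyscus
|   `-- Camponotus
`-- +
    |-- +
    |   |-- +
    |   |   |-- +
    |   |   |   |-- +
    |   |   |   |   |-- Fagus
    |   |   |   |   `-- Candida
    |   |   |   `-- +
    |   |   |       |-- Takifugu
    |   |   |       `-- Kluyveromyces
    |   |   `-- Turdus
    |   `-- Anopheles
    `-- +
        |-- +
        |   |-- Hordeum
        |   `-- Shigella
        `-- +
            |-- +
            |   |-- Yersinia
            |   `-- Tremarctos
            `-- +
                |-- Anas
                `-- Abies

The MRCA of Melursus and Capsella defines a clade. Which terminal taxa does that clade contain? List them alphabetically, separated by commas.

Aedes, Capsella, Danio, Felis, Glossina, Melursus, Peromyscus, Prionailurus, Staphylococcus, Vulpes

Tracing Melursus: it sits inside (Staphylococcus,Melursus).
Tracing Capsella: it sits inside (Capsella,Peromyscus).
The smallest clade enclosing both is (((Aedes,(Staphylococcus,Melursus),Vulpes),(Prionailurus,(Felis,Danio),Glossina)),(Capsella,Peromyscus)); the answer is its 10 terminal taxa in alphabetical order.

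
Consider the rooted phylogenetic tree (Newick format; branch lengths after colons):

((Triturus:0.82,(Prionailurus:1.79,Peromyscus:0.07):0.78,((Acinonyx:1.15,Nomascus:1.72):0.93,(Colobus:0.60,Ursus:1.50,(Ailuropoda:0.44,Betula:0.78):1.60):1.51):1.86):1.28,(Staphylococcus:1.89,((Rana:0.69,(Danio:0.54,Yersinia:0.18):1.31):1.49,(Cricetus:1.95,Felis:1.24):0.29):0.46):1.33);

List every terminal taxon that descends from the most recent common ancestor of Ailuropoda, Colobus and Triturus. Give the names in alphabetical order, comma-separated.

Tracing Ailuropoda: it sits inside (Ailuropoda,Betula).
Tracing Colobus: it sits inside (Colobus,Ursus,(Ailuropoda,Betula)).
Tracing Triturus: it sits inside (Triturus,(Prionailurus,Peromyscus),((Acinonyx,Nomascus),(Colobus,Ursus,(Ailuropoda,Betula)))).
The smallest clade enclosing all 3 is (Triturus,(Prionailurus,Peromyscus),((Acinonyx,Nomascus),(Colobus,Ursus,(Ailuropoda,Betula)))); the answer is its 9 terminal taxa in alphabetical order.

Acinonyx, Ailuropoda, Betula, Colobus, Nomascus, Peromyscus, Prionailurus, Triturus, Ursus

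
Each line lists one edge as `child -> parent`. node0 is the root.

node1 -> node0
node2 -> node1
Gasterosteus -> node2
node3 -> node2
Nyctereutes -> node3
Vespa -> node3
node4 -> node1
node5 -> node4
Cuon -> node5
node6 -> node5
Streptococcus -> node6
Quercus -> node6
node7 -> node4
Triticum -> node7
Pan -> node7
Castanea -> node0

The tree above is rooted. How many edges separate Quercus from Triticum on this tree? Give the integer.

The MRCA of Quercus and Triticum is the node subtending ((Cuon,(Streptococcus,Quercus)),(Triticum,Pan)).
From Quercus up to that node: 3 branches. From Triticum up to the same node: 2 branches. Total: 3 + 2 = 5.

5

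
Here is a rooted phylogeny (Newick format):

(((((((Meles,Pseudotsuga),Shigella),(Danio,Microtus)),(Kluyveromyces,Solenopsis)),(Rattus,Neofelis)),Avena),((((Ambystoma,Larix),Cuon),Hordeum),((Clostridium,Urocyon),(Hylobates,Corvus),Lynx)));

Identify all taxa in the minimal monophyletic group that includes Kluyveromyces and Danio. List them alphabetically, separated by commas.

Danio, Kluyveromyces, Meles, Microtus, Pseudotsuga, Shigella, Solenopsis

Tracing Kluyveromyces: it sits inside (Kluyveromyces,Solenopsis).
Tracing Danio: it sits inside (Danio,Microtus).
The smallest clade enclosing both is ((((Meles,Pseudotsuga),Shigella),(Danio,Microtus)),(Kluyveromyces,Solenopsis)); the answer is its 7 terminal taxa in alphabetical order.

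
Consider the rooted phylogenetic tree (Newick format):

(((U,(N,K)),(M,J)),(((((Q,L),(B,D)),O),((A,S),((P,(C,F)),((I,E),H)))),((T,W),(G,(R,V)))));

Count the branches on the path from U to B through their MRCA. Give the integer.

The MRCA of U and B is the root of the tree.
From U up to that node: 3 branches. From B up to the same node: 6 branches. Total: 3 + 6 = 9.

9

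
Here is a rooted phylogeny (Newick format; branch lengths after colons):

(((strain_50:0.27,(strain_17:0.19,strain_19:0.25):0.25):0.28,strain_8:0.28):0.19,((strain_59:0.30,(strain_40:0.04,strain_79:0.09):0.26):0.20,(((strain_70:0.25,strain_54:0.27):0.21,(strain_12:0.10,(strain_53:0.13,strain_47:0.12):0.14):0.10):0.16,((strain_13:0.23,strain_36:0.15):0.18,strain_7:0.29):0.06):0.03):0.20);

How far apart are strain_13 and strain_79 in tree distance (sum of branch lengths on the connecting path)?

The path runs strain_13 → … → MRCA → … → strain_79; the MRCA is the node subtending ((strain_59,(strain_40,strain_79)),(((strain_70,strain_54),(strain_12,(strain_53,strain_47))),((strain_13,strain_36),strain_7))).
Branch lengths along that path: 0.23 + 0.18 + 0.06 + 0.03 + 0.20 + 0.26 + 0.09 = 1.05.

1.05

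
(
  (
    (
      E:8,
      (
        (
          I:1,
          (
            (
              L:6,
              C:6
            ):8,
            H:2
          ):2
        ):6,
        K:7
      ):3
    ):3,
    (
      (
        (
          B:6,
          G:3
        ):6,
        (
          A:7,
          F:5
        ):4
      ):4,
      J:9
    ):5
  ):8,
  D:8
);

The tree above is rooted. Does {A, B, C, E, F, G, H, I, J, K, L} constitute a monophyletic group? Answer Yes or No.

Yes

The most recent common ancestor of these taxa subtends ((E,((I,((L,C),H)),K)),(((B,G),(A,F)),J)).
That clade has exactly 11 tips — every listed taxon and nothing else — so the group is monophyletic.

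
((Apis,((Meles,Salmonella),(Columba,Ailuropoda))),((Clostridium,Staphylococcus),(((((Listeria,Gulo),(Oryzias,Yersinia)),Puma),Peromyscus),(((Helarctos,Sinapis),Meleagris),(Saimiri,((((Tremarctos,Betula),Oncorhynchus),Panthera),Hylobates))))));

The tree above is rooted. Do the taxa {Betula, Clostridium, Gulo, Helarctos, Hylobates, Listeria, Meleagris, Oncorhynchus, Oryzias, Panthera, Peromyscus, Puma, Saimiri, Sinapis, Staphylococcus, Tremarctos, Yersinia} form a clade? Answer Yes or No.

Yes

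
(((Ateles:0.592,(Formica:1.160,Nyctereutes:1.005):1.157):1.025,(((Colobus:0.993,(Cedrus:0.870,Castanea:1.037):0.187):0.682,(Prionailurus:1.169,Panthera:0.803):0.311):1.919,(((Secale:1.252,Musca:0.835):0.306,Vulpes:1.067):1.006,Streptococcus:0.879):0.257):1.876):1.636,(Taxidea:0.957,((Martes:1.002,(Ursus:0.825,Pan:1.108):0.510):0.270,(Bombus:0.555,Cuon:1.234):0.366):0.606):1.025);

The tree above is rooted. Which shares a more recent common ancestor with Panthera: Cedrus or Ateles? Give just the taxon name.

Cedrus

The MRCA of Panthera and Cedrus subtends ((Colobus,(Cedrus,Castanea)),(Prionailurus,Panthera)) (5 taxa).
The MRCA of Panthera and Ateles subtends ((Ateles,(Formica,Nyctereutes)),(((Colobus,(Cedrus,Castanea)),(Prionailurus,Panthera)),(((Secale,Musca),Vulpes),Streptococcus))) (12 taxa).
The first is nested inside the second, so Panthera shares a more recent common ancestor with Cedrus.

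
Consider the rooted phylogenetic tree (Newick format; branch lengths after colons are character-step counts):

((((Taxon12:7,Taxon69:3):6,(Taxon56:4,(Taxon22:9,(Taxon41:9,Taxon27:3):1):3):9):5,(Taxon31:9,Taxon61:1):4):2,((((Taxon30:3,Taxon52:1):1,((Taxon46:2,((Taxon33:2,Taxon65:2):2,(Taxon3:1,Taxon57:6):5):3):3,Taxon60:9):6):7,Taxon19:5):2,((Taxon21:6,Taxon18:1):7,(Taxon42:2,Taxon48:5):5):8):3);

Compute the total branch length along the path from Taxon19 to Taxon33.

28

The path runs Taxon19 → … → MRCA → … → Taxon33; the MRCA is the node subtending (((Taxon30,Taxon52),((Taxon46,((Taxon33,Taxon65),(Taxon3,Taxon57))),Taxon60)),Taxon19).
Branch lengths along that path: 5 + 7 + 6 + 3 + 3 + 2 + 2 = 28.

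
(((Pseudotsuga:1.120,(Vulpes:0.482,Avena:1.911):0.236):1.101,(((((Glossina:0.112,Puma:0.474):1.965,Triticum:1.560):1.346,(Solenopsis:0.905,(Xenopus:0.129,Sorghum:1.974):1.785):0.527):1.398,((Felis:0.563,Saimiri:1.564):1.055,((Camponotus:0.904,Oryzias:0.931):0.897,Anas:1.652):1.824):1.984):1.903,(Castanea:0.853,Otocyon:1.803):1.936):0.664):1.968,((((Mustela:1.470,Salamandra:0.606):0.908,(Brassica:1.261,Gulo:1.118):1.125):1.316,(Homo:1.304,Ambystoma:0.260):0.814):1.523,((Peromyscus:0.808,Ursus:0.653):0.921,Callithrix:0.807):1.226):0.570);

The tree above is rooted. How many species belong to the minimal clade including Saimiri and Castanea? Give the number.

The MRCA of Saimiri and Castanea is the node subtending (((((Glossina,Puma),Triticum),(Solenopsis,(Xenopus,Sorghum))),((Felis,Saimiri),((Camponotus,Oryzias),Anas))),(Castanea,Otocyon)).
That clade contains 13 terminal taxa: Anas, Camponotus, Castanea, Felis, Glossina, Oryzias, Otocyon, Puma, Saimiri, Solenopsis, Sorghum, Triticum, Xenopus.

13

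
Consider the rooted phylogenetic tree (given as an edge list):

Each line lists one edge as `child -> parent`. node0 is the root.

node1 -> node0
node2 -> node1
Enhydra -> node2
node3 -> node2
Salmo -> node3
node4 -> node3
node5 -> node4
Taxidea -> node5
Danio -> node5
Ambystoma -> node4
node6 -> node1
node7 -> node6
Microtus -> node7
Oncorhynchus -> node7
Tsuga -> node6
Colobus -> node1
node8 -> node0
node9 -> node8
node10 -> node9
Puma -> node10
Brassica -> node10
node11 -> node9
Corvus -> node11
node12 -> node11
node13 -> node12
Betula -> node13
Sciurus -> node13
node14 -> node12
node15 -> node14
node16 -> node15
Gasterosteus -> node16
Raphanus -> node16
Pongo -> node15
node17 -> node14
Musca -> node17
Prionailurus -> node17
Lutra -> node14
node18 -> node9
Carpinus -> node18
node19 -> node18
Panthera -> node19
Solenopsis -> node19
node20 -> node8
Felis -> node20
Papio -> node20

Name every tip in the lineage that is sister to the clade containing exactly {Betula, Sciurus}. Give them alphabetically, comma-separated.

The clade containing exactly {Betula, Sciurus} attaches to the tree at the node subtending ((Betula,Sciurus),(((Gasterosteus,Raphanus),Pongo),(Musca,Prionailurus),Lutra)).
The other lineage descending from that same node — the sister group — is (((Gasterosteus,Raphanus),Pongo),(Musca,Prionailurus),Lutra); its 6 tips in alphabetical order are the answer.

Gasterosteus, Lutra, Musca, Pongo, Prionailurus, Raphanus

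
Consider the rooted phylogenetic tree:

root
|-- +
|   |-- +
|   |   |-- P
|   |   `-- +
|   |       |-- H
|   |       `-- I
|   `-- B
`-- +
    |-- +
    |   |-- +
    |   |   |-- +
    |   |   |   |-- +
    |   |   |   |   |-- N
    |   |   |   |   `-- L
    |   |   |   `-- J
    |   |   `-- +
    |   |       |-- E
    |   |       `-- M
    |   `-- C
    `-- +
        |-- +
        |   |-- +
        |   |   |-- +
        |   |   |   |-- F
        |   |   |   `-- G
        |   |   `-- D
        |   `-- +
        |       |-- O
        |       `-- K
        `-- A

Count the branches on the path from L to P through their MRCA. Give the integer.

9

The MRCA of L and P is the root of the tree.
From L up to that node: 6 branches. From P up to the same node: 3 branches. Total: 6 + 3 = 9.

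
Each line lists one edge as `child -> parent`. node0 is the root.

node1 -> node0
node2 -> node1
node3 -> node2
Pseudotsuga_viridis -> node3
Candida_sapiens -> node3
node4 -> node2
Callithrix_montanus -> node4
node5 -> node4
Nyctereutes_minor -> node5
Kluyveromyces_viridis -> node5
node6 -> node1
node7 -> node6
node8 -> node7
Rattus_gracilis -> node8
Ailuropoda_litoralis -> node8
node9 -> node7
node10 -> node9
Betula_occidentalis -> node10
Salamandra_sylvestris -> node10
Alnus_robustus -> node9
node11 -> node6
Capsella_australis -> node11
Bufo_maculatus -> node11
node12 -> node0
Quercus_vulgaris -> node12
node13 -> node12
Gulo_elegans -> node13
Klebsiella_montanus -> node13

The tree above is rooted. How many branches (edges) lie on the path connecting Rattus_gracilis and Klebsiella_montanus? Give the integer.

The MRCA of Rattus_gracilis and Klebsiella_montanus is the root of the tree.
From Rattus_gracilis up to that node: 5 branches. From Klebsiella_montanus up to the same node: 3 branches. Total: 5 + 3 = 8.

8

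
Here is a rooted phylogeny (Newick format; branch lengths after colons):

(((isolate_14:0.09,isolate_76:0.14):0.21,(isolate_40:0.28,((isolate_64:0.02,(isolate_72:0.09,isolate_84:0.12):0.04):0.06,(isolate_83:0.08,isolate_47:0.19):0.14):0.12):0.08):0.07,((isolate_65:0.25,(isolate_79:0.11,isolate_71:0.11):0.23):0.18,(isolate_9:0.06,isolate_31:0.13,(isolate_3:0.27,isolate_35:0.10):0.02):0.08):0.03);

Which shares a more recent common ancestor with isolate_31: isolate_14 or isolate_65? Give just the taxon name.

The MRCA of isolate_31 and isolate_65 subtends ((isolate_65,(isolate_79,isolate_71)),(isolate_9,isolate_31,(isolate_3,isolate_35))) (7 taxa).
The MRCA of isolate_31 and isolate_14 is the root, subtending the entire tree (15 taxa).
The first is nested inside the second, so isolate_31 shares a more recent common ancestor with isolate_65.

isolate_65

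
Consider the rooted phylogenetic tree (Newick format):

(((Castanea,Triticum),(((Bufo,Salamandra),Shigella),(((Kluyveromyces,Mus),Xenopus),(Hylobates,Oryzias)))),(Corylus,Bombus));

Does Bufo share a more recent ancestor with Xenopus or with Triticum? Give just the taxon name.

The MRCA of Bufo and Xenopus subtends (((Bufo,Salamandra),Shigella),(((Kluyveromyces,Mus),Xenopus),(Hylobates,Oryzias))) (8 taxa).
The MRCA of Bufo and Triticum subtends ((Castanea,Triticum),(((Bufo,Salamandra),Shigella),(((Kluyveromyces,Mus),Xenopus),(Hylobates,Oryzias)))) (10 taxa).
The first is nested inside the second, so Bufo shares a more recent common ancestor with Xenopus.

Xenopus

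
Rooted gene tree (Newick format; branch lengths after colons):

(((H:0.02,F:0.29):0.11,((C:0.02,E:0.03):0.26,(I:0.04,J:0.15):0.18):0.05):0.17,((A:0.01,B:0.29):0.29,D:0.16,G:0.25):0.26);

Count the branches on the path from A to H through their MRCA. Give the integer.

The MRCA of A and H is the root of the tree.
From A up to that node: 3 branches. From H up to the same node: 3 branches. Total: 3 + 3 = 6.

6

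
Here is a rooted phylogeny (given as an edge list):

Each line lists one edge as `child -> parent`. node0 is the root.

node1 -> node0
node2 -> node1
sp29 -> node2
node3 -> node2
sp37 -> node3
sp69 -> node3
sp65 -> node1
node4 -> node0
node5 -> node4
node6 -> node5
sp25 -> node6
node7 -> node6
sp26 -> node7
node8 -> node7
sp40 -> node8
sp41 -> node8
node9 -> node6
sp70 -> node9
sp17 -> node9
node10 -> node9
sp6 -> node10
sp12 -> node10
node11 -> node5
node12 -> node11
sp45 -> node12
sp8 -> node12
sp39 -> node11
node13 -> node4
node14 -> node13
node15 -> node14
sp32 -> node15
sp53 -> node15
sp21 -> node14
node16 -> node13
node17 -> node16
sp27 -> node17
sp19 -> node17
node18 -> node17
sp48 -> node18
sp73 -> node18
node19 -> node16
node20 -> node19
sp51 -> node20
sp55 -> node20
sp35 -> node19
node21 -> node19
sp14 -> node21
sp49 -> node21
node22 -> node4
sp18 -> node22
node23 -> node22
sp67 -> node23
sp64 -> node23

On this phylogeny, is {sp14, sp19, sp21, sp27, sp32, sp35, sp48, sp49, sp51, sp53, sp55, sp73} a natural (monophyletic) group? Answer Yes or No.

The most recent common ancestor of these taxa subtends (((sp32,sp53),sp21),((sp27,sp19,(sp48,sp73)),((sp51,sp55),sp35,(sp14,sp49)))).
That clade has exactly 12 tips — every listed taxon and nothing else — so the group is monophyletic.

Yes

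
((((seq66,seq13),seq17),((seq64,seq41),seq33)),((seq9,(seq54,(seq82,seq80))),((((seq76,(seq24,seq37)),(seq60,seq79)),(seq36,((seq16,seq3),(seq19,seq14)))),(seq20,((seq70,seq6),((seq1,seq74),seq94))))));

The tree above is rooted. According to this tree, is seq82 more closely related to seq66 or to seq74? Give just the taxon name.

The MRCA of seq82 and seq74 subtends ((seq9,(seq54,(seq82,seq80))),((((seq76,(seq24,seq37)),(seq60,seq79)),(seq36,((seq16,seq3),(seq19,seq14)))),(seq20,((seq70,seq6),((seq1,seq74),seq94))))) (20 taxa).
The MRCA of seq82 and seq66 is the root, subtending the entire tree (26 taxa).
The first is nested inside the second, so seq82 shares a more recent common ancestor with seq74.

seq74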